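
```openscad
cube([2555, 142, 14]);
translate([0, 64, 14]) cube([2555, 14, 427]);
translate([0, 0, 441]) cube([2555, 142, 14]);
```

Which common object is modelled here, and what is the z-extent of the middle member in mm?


An I-beam. The web height is 427 mm.

Two wide flanges with a thin centred web — an I-beam. Overall 455 mm minus two 14 mm flanges gives a web of 455 − 2·14 = 427 mm.


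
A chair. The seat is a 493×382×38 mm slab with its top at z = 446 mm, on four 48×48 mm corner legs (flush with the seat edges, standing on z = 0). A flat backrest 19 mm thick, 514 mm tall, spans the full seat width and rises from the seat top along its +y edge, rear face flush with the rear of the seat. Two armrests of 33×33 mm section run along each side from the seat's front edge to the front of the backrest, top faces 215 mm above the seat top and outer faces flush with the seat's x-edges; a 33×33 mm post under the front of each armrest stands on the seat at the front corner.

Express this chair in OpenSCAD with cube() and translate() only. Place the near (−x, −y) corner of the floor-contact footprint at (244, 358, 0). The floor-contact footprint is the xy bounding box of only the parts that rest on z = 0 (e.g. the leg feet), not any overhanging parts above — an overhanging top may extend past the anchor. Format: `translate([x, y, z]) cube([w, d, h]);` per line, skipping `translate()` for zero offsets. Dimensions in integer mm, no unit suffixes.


// leg_h = 446 - 38 = 408
// arm post h = 215 - 33 = 182
translate([244, 358, 408]) cube([493, 382, 38]);
translate([244, 358, 0]) cube([48, 48, 408]);
translate([689, 358, 0]) cube([48, 48, 408]);
translate([244, 692, 0]) cube([48, 48, 408]);
translate([689, 692, 0]) cube([48, 48, 408]);
translate([244, 721, 446]) cube([493, 19, 514]);
translate([244, 358, 628]) cube([33, 363, 33]);
translate([704, 358, 628]) cube([33, 363, 33]);
translate([244, 358, 446]) cube([33, 33, 182]);
translate([704, 358, 446]) cube([33, 33, 182]);


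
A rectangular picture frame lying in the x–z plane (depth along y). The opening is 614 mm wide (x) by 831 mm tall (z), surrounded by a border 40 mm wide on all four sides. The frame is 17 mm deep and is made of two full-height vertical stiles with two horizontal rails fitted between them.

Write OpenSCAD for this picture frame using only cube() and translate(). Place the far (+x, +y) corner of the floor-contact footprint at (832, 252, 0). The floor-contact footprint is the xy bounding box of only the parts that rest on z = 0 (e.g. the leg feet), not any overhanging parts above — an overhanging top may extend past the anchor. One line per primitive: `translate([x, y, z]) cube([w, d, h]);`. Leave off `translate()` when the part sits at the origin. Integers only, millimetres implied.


translate([138, 235, 0]) cube([40, 17, 911]);
translate([792, 235, 0]) cube([40, 17, 911]);
translate([178, 235, 0]) cube([614, 17, 40]);
translate([178, 235, 871]) cube([614, 17, 40]);


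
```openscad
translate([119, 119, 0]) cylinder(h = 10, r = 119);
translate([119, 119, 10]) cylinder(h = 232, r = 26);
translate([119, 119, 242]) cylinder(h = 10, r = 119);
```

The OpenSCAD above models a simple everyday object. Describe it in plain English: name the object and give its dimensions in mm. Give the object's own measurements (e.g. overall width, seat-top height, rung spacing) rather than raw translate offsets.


A spool: two coaxial disc flanges of radius 119 mm and thickness 10 mm, joined by a core cylinder of radius 26 mm and height 232 mm. The lower flange rests on z = 0 and the three cylinders share a vertical axis.


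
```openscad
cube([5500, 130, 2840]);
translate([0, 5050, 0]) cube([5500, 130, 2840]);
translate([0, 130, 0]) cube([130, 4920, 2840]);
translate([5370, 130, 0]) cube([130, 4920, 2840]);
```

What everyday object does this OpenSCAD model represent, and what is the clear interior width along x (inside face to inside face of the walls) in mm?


A house (or room) frame. The interior width is 5240 mm.

Four 2840 mm walls enclosing a rectangle with no floor or roof — a room or house frame. Outside width is 5500 mm and wall thickness is 130 mm, so the interior width is 5500 − 2 × 130 = 5240 mm.


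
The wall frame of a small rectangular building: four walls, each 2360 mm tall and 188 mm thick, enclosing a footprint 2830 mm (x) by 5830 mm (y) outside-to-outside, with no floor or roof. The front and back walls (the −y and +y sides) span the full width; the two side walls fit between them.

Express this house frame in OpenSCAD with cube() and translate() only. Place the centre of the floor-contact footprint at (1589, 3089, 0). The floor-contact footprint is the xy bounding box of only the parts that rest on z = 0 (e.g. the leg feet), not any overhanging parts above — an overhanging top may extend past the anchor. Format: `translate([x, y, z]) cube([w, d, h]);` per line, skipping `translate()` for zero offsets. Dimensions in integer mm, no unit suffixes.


translate([174, 174, 0]) cube([2830, 188, 2360]);
translate([174, 5816, 0]) cube([2830, 188, 2360]);
translate([174, 362, 0]) cube([188, 5454, 2360]);
translate([2816, 362, 0]) cube([188, 5454, 2360]);


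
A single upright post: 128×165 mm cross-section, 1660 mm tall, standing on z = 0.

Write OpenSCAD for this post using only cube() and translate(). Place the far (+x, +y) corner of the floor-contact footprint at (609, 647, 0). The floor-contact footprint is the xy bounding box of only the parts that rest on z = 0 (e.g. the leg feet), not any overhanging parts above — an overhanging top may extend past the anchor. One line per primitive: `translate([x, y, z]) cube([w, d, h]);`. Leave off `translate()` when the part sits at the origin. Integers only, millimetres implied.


translate([481, 482, 0]) cube([128, 165, 1660]);


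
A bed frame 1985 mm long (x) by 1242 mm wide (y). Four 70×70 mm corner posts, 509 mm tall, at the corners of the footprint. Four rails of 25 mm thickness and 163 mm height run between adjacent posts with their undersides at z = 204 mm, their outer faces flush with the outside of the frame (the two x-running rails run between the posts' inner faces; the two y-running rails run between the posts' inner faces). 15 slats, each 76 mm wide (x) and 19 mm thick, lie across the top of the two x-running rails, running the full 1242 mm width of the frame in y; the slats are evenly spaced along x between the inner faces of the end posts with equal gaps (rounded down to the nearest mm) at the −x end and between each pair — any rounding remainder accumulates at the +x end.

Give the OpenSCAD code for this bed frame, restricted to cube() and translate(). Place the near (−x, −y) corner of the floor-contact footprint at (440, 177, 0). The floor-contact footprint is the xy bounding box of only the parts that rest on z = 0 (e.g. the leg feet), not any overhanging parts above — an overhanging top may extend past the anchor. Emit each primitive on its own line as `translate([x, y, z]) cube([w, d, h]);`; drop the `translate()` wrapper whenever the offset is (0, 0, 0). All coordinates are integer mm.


// slat z = rail_z + rail_h = 204 + 163 = 367
// slat gap = ⌊(1845 − 15·76) / 16⌋ = 44
translate([440, 177, 0]) cube([70, 70, 509]);
translate([440, 1349, 0]) cube([70, 70, 509]);
translate([2355, 177, 0]) cube([70, 70, 509]);
translate([2355, 1349, 0]) cube([70, 70, 509]);
translate([510, 177, 204]) cube([1845, 25, 163]);
translate([510, 1394, 204]) cube([1845, 25, 163]);
translate([440, 247, 204]) cube([25, 1102, 163]);
translate([2400, 247, 204]) cube([25, 1102, 163]);
translate([554, 177, 367]) cube([76, 1242, 19]);
translate([674, 177, 367]) cube([76, 1242, 19]);
translate([794, 177, 367]) cube([76, 1242, 19]);
translate([914, 177, 367]) cube([76, 1242, 19]);
translate([1034, 177, 367]) cube([76, 1242, 19]);
translate([1154, 177, 367]) cube([76, 1242, 19]);
translate([1274, 177, 367]) cube([76, 1242, 19]);
translate([1394, 177, 367]) cube([76, 1242, 19]);
translate([1514, 177, 367]) cube([76, 1242, 19]);
translate([1634, 177, 367]) cube([76, 1242, 19]);
translate([1754, 177, 367]) cube([76, 1242, 19]);
translate([1874, 177, 367]) cube([76, 1242, 19]);
translate([1994, 177, 367]) cube([76, 1242, 19]);
translate([2114, 177, 367]) cube([76, 1242, 19]);
translate([2234, 177, 367]) cube([76, 1242, 19]);


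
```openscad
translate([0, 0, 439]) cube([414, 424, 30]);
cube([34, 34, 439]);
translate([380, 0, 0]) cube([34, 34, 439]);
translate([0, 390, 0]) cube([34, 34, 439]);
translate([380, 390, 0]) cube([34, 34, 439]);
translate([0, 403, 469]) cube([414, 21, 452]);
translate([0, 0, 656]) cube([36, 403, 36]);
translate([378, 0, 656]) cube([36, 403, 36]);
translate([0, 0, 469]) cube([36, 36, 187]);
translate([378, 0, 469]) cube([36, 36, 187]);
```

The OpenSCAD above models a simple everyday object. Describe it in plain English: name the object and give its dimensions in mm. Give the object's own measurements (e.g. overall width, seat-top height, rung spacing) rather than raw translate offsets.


A chair. The seat is a 414×424×30 mm slab with its top at z = 469 mm, on four 34×34 mm corner legs (flush with the seat edges, standing on z = 0). A flat backrest 21 mm thick, 452 mm tall, spans the full seat width and rises from the seat top along its +y edge, rear face flush with the rear of the seat. Two armrests of 36×36 mm section run along each side from the seat's front edge to the front of the backrest, top faces 223 mm above the seat top and outer faces flush with the seat's x-edges; a 36×36 mm post under the front of each armrest stands on the seat at the front corner.


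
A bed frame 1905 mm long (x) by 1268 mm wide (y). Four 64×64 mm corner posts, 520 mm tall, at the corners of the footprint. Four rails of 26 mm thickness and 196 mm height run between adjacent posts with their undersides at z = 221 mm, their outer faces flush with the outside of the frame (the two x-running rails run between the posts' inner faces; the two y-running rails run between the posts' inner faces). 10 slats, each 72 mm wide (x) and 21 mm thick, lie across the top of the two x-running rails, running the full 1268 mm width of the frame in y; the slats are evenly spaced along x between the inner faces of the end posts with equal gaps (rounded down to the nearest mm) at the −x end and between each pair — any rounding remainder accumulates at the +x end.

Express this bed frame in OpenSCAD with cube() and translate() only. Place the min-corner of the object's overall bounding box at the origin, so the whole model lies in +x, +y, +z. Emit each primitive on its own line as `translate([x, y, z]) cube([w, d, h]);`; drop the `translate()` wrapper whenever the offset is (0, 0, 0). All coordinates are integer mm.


cube([64, 64, 520]);
translate([0, 1204, 0]) cube([64, 64, 520]);
translate([1841, 0, 0]) cube([64, 64, 520]);
translate([1841, 1204, 0]) cube([64, 64, 520]);
translate([64, 0, 221]) cube([1777, 26, 196]);
translate([64, 1242, 221]) cube([1777, 26, 196]);
translate([0, 64, 221]) cube([26, 1140, 196]);
translate([1879, 64, 221]) cube([26, 1140, 196]);
translate([160, 0, 417]) cube([72, 1268, 21]);
translate([328, 0, 417]) cube([72, 1268, 21]);
translate([496, 0, 417]) cube([72, 1268, 21]);
translate([664, 0, 417]) cube([72, 1268, 21]);
translate([832, 0, 417]) cube([72, 1268, 21]);
translate([1000, 0, 417]) cube([72, 1268, 21]);
translate([1168, 0, 417]) cube([72, 1268, 21]);
translate([1336, 0, 417]) cube([72, 1268, 21]);
translate([1504, 0, 417]) cube([72, 1268, 21]);
translate([1672, 0, 417]) cube([72, 1268, 21]);


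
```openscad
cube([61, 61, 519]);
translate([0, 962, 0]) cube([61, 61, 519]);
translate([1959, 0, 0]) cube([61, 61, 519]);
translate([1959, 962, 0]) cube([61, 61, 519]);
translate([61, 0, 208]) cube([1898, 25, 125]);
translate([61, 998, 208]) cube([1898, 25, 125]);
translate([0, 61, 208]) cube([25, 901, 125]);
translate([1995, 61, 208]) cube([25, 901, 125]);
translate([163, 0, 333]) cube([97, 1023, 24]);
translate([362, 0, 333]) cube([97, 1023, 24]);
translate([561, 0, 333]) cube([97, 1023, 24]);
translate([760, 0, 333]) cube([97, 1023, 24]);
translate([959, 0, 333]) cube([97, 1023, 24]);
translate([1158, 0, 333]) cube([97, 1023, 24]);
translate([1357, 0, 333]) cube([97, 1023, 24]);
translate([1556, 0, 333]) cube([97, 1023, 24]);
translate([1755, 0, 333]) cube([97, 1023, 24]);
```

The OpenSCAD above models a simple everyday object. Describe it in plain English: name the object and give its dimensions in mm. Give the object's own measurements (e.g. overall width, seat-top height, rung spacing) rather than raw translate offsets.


A bed frame 2020 mm long (x) by 1023 mm wide (y). Four 61×61 mm corner posts, 519 mm tall, at the corners of the footprint. Four rails of 25 mm thickness and 125 mm height run between adjacent posts with their undersides at z = 208 mm, their outer faces flush with the outside of the frame (the two x-running rails run between the posts' inner faces; the two y-running rails run between the posts' inner faces). 9 slats, each 97 mm wide (x) and 24 mm thick, lie across the top of the two x-running rails, running the full 1023 mm width of the frame in y; along x they sit between the end posts with a 102 mm gap after the −x posts and between neighbouring slats, leaving 107 mm before the +x posts.


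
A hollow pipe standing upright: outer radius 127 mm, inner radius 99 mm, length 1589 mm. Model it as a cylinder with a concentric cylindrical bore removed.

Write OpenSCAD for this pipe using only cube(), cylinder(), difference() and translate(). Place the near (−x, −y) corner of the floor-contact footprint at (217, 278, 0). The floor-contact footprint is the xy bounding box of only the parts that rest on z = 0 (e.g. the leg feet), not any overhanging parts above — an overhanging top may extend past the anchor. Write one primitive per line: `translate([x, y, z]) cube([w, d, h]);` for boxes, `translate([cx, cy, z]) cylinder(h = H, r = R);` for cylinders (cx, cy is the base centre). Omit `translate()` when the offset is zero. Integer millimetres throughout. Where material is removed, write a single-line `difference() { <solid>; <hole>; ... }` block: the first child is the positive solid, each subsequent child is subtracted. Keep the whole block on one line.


difference() { translate([344, 405, 0]) cylinder(h = 1589, r = 127); translate([344, 405, 0]) cylinder(h = 1589, r = 99); }


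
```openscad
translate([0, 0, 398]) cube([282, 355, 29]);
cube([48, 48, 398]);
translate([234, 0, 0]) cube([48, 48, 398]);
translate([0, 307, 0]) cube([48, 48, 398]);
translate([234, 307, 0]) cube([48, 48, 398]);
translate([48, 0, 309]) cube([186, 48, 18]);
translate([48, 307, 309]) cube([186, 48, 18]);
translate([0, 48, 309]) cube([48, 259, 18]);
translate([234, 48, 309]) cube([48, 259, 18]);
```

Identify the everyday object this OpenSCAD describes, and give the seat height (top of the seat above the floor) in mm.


A stool. The seat height is 427 mm.

A 282×355×29 slab at z = 398 on four corner posts — a stool. The seat top is 398 + 29 = 427 mm.


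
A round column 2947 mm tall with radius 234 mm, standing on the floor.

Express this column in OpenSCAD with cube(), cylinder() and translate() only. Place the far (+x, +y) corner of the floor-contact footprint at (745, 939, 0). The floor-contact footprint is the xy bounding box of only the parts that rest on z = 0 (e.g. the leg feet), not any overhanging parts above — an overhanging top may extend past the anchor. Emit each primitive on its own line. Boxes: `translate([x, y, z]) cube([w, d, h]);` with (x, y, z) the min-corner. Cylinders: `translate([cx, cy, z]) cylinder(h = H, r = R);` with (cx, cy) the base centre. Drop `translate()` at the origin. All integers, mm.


translate([511, 705, 0]) cylinder(h = 2947, r = 234);


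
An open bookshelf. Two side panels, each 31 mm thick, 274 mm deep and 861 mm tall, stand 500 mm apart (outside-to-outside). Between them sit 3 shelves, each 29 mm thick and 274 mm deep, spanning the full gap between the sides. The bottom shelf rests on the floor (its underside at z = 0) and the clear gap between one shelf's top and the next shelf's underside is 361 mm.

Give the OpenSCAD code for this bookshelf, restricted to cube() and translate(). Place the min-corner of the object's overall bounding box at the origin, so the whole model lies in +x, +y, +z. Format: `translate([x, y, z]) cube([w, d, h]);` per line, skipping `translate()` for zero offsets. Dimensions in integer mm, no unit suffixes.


cube([31, 274, 861]);
translate([469, 0, 0]) cube([31, 274, 861]);
translate([31, 0, 0]) cube([438, 274, 29]);
translate([31, 0, 390]) cube([438, 274, 29]);
translate([31, 0, 780]) cube([438, 274, 29]);


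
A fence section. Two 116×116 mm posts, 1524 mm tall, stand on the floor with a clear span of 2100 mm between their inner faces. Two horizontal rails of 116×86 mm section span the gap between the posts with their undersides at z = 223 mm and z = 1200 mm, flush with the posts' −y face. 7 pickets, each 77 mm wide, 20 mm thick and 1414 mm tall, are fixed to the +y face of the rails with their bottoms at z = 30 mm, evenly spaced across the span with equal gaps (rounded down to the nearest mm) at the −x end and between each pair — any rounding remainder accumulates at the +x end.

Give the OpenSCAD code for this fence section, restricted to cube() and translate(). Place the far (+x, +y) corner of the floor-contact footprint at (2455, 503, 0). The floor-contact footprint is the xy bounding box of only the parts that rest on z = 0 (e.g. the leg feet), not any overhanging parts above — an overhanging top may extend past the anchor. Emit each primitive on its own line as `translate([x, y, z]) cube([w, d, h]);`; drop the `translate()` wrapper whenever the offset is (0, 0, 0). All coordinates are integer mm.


translate([123, 387, 0]) cube([116, 116, 1524]);
translate([2339, 387, 0]) cube([116, 116, 1524]);
translate([239, 387, 223]) cube([2100, 116, 86]);
translate([239, 387, 1200]) cube([2100, 116, 86]);
translate([434, 503, 30]) cube([77, 20, 1414]);
translate([706, 503, 30]) cube([77, 20, 1414]);
translate([978, 503, 30]) cube([77, 20, 1414]);
translate([1250, 503, 30]) cube([77, 20, 1414]);
translate([1522, 503, 30]) cube([77, 20, 1414]);
translate([1794, 503, 30]) cube([77, 20, 1414]);
translate([2066, 503, 30]) cube([77, 20, 1414]);


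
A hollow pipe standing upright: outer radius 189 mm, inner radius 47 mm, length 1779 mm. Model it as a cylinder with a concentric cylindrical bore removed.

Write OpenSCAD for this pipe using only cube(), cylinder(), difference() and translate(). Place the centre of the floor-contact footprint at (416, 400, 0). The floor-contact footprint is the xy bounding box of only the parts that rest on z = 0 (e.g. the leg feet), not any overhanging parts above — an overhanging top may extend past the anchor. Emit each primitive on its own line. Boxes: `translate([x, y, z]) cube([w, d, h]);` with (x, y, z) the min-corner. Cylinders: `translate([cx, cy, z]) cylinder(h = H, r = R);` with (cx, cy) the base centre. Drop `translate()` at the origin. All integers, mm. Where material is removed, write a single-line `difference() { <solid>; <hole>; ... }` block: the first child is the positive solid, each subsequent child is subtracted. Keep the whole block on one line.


difference() { translate([416, 400, 0]) cylinder(h = 1779, r = 189); translate([416, 400, 0]) cylinder(h = 1779, r = 47); }


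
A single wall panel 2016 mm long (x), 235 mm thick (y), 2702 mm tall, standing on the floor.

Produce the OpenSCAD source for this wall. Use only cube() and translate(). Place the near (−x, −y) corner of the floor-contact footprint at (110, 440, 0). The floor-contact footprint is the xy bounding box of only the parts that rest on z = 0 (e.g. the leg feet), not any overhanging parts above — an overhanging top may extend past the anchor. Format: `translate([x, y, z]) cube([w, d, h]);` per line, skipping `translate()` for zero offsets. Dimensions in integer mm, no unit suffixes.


translate([110, 440, 0]) cube([2016, 235, 2702]);


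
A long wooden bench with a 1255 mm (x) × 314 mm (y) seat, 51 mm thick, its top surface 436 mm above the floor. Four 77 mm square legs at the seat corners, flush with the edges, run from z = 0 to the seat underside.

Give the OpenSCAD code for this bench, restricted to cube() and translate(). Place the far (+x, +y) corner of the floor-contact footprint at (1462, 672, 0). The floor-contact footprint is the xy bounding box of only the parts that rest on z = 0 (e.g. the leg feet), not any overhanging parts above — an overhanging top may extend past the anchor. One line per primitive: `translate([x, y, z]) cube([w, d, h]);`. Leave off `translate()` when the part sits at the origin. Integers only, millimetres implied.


translate([207, 358, 385]) cube([1255, 314, 51]);
translate([207, 358, 0]) cube([77, 77, 385]);
translate([207, 595, 0]) cube([77, 77, 385]);
translate([1385, 358, 0]) cube([77, 77, 385]);
translate([1385, 595, 0]) cube([77, 77, 385]);


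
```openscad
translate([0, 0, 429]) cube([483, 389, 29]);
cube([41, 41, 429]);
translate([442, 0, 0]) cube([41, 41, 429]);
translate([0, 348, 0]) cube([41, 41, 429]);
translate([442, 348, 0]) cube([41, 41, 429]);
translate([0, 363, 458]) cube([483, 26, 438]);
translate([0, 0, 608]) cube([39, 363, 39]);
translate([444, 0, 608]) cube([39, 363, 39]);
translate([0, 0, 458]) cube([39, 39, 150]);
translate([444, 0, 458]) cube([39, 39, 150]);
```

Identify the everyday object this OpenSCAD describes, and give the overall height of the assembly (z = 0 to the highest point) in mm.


A chair. The overall height is 896 mm.

A slab on four corner posts with a tall panel at the back — a chair. The seat slab sits at z = 429 with thickness 29, and the 438 mm backrest starts at the seat top, so the overall height is 429 + 29 + 438 = 896 mm.


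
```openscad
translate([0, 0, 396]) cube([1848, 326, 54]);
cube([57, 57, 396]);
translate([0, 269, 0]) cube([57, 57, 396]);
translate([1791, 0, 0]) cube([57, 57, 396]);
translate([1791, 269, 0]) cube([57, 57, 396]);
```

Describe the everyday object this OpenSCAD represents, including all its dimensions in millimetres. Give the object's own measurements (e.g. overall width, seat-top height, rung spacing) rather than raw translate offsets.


A long wooden bench with a 1848 mm (x) × 326 mm (y) seat, 54 mm thick, its top surface 450 mm above the floor. Four 57 mm square legs at the seat corners, flush with the edges, run from z = 0 to the seat underside.


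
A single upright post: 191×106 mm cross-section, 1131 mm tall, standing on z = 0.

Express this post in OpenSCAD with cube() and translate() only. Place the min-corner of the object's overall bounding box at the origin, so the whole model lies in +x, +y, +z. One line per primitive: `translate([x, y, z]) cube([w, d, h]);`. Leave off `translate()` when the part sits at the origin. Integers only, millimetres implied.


cube([191, 106, 1131]);


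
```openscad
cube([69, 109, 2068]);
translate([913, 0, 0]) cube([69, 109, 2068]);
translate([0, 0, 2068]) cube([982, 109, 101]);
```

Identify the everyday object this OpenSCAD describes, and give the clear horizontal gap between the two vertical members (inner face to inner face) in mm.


A door frame. The clear opening width is 844 mm.

Two 2068 mm tall posts with a header on top — a door frame. The left jamb is 69 mm wide at x = 0; the right jamb starts at x = 913. The clear opening is 913 − 69 = 844 mm.


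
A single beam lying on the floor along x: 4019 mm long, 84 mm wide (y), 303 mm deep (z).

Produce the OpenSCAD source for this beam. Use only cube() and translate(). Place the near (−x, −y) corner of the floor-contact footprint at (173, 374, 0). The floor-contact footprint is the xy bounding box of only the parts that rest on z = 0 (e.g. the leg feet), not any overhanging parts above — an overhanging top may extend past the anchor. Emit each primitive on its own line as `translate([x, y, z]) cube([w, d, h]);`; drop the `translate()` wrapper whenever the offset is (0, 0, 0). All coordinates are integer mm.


translate([173, 374, 0]) cube([4019, 84, 303]);


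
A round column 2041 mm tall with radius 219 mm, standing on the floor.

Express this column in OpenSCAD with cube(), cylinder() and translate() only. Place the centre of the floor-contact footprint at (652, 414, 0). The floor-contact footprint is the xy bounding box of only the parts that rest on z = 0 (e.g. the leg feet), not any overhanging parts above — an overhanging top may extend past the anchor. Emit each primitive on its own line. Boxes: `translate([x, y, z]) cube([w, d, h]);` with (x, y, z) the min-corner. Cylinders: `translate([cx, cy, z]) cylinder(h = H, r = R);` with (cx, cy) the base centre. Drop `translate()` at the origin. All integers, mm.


translate([652, 414, 0]) cylinder(h = 2041, r = 219);


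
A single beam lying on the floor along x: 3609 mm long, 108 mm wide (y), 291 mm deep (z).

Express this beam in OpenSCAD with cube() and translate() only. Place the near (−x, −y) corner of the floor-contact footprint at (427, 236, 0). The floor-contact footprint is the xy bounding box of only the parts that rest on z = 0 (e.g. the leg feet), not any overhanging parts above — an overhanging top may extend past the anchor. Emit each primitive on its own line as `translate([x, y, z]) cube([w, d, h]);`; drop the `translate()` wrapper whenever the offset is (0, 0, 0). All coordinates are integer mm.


translate([427, 236, 0]) cube([3609, 108, 291]);


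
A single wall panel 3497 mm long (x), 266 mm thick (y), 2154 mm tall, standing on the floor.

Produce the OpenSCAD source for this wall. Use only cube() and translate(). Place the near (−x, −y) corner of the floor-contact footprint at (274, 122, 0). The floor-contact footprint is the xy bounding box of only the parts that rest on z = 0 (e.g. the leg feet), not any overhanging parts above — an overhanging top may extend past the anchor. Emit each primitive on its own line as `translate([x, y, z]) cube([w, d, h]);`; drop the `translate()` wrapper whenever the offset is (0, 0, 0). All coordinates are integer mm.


translate([274, 122, 0]) cube([3497, 266, 2154]);


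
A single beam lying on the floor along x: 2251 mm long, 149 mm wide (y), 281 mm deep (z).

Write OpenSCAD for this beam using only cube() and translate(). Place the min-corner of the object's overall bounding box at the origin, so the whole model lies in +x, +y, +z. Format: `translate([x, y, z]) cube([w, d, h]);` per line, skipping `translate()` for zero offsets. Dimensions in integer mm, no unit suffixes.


cube([2251, 149, 281]);


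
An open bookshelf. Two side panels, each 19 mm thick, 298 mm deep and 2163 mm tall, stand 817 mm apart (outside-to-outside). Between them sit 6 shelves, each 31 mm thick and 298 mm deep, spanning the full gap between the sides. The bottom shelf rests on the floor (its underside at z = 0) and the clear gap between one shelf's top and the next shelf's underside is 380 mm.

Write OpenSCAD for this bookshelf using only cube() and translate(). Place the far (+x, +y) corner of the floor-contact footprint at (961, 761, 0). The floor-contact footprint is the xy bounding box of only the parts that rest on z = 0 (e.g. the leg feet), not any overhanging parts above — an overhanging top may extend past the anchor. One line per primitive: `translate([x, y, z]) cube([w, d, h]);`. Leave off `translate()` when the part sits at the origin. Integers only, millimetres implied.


translate([144, 463, 0]) cube([19, 298, 2163]);
translate([942, 463, 0]) cube([19, 298, 2163]);
translate([163, 463, 0]) cube([779, 298, 31]);
translate([163, 463, 411]) cube([779, 298, 31]);
translate([163, 463, 822]) cube([779, 298, 31]);
translate([163, 463, 1233]) cube([779, 298, 31]);
translate([163, 463, 1644]) cube([779, 298, 31]);
translate([163, 463, 2055]) cube([779, 298, 31]);


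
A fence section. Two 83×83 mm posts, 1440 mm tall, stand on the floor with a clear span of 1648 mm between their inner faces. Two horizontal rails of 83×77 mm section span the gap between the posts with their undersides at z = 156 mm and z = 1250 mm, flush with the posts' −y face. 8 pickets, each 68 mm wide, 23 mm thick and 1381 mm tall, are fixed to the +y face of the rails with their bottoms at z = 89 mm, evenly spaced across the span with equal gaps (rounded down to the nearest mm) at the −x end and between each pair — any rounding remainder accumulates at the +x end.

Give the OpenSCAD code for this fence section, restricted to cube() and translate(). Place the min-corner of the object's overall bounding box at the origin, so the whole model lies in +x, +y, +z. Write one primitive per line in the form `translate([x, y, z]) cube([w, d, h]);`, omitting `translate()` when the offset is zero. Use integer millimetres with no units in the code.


cube([83, 83, 1440]);
translate([1731, 0, 0]) cube([83, 83, 1440]);
translate([83, 0, 156]) cube([1648, 83, 77]);
translate([83, 0, 1250]) cube([1648, 83, 77]);
translate([205, 83, 89]) cube([68, 23, 1381]);
translate([395, 83, 89]) cube([68, 23, 1381]);
translate([585, 83, 89]) cube([68, 23, 1381]);
translate([775, 83, 89]) cube([68, 23, 1381]);
translate([965, 83, 89]) cube([68, 23, 1381]);
translate([1155, 83, 89]) cube([68, 23, 1381]);
translate([1345, 83, 89]) cube([68, 23, 1381]);
translate([1535, 83, 89]) cube([68, 23, 1381]);


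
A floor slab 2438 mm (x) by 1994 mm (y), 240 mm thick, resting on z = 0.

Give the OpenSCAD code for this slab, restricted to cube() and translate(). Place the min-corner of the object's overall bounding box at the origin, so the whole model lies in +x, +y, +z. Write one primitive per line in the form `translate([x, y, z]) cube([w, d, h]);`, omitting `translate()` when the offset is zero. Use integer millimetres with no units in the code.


cube([2438, 1994, 240]);


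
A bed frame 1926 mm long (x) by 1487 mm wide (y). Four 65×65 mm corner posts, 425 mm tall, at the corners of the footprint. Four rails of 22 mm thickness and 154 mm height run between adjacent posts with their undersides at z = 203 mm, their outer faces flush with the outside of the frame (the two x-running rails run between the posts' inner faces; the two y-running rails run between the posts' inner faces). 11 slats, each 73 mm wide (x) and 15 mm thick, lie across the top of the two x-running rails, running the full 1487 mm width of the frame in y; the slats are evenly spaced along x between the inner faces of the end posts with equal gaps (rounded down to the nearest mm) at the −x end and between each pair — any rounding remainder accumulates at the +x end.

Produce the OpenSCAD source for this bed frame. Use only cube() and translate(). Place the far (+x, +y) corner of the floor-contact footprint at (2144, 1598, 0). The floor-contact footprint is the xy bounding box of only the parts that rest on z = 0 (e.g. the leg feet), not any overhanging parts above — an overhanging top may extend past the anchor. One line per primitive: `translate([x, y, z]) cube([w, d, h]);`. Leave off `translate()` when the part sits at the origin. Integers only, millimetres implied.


translate([218, 111, 0]) cube([65, 65, 425]);
translate([218, 1533, 0]) cube([65, 65, 425]);
translate([2079, 111, 0]) cube([65, 65, 425]);
translate([2079, 1533, 0]) cube([65, 65, 425]);
translate([283, 111, 203]) cube([1796, 22, 154]);
translate([283, 1576, 203]) cube([1796, 22, 154]);
translate([218, 176, 203]) cube([22, 1357, 154]);
translate([2122, 176, 203]) cube([22, 1357, 154]);
translate([365, 111, 357]) cube([73, 1487, 15]);
translate([520, 111, 357]) cube([73, 1487, 15]);
translate([675, 111, 357]) cube([73, 1487, 15]);
translate([830, 111, 357]) cube([73, 1487, 15]);
translate([985, 111, 357]) cube([73, 1487, 15]);
translate([1140, 111, 357]) cube([73, 1487, 15]);
translate([1295, 111, 357]) cube([73, 1487, 15]);
translate([1450, 111, 357]) cube([73, 1487, 15]);
translate([1605, 111, 357]) cube([73, 1487, 15]);
translate([1760, 111, 357]) cube([73, 1487, 15]);
translate([1915, 111, 357]) cube([73, 1487, 15]);


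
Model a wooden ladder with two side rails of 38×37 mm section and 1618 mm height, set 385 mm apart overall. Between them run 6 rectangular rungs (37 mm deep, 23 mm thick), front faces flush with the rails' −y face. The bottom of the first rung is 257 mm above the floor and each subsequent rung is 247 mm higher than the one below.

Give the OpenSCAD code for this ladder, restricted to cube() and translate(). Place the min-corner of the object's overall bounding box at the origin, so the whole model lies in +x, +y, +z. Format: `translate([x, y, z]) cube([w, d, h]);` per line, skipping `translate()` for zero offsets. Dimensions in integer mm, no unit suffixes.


cube([38, 37, 1618]);
translate([347, 0, 0]) cube([38, 37, 1618]);
translate([38, 0, 257]) cube([309, 37, 23]);
translate([38, 0, 504]) cube([309, 37, 23]);
translate([38, 0, 751]) cube([309, 37, 23]);
translate([38, 0, 998]) cube([309, 37, 23]);
translate([38, 0, 1245]) cube([309, 37, 23]);
translate([38, 0, 1492]) cube([309, 37, 23]);


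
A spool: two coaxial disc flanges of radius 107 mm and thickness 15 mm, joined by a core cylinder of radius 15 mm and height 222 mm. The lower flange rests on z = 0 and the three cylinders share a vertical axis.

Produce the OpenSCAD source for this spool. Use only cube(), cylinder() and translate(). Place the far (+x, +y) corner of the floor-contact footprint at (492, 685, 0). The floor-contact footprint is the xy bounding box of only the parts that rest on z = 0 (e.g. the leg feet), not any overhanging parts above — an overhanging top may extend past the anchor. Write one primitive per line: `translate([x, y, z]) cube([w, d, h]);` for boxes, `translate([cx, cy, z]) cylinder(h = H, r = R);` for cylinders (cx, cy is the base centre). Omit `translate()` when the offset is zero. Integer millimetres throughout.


translate([385, 578, 0]) cylinder(h = 15, r = 107);
translate([385, 578, 15]) cylinder(h = 222, r = 15);
translate([385, 578, 237]) cylinder(h = 15, r = 107);


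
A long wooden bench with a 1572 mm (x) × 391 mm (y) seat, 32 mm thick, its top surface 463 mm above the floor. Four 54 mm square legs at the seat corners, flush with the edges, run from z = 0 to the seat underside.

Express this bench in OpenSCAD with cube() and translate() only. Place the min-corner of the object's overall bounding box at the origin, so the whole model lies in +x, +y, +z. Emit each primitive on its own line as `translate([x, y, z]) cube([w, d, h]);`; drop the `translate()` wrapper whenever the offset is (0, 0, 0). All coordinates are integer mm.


// leg_h = 463 − 32 = 431
translate([0, 0, 431]) cube([1572, 391, 32]);
cube([54, 54, 431]);
translate([0, 337, 0]) cube([54, 54, 431]);
translate([1518, 0, 0]) cube([54, 54, 431]);
translate([1518, 337, 0]) cube([54, 54, 431]);


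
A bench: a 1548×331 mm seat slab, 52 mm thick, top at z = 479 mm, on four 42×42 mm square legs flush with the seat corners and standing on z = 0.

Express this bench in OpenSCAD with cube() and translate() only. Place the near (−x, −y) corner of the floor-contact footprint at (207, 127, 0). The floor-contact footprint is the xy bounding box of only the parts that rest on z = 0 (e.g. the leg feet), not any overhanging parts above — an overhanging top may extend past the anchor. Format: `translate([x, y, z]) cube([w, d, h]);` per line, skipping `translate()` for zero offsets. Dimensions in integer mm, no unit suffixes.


translate([207, 127, 427]) cube([1548, 331, 52]);
translate([207, 127, 0]) cube([42, 42, 427]);
translate([207, 416, 0]) cube([42, 42, 427]);
translate([1713, 127, 0]) cube([42, 42, 427]);
translate([1713, 416, 0]) cube([42, 42, 427]);


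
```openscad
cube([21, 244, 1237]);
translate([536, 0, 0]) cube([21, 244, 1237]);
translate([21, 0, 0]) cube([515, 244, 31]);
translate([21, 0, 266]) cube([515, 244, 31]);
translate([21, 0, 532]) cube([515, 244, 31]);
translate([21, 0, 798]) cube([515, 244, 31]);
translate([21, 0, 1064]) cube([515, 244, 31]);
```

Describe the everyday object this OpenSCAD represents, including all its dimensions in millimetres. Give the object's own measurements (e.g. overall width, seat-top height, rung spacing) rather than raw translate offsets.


An open bookshelf. Two side panels, each 21 mm thick, 244 mm deep and 1237 mm tall, stand 557 mm apart (outside-to-outside). Between them sit 5 shelves, each 31 mm thick and 244 mm deep, spanning the full gap between the sides. The bottom shelf rests on the floor (its underside at z = 0) and the clear gap between one shelf's top and the next shelf's underside is 235 mm.


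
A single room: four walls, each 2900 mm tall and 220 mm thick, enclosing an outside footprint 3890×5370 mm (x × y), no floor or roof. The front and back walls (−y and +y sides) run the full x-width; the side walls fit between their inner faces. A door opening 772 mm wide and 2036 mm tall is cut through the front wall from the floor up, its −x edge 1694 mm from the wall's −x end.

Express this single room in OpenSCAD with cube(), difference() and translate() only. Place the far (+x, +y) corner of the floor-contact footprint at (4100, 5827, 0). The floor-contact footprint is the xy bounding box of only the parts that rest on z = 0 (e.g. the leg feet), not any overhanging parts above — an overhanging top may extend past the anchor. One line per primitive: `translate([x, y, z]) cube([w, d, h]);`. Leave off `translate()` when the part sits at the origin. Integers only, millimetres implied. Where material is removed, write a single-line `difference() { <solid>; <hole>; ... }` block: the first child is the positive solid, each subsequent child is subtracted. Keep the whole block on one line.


difference() { translate([210, 457, 0]) cube([3890, 220, 2900]); translate([1904, 457, 0]) cube([772, 220, 2036]); }
translate([210, 5607, 0]) cube([3890, 220, 2900]);
translate([210, 677, 0]) cube([220, 4930, 2900]);
translate([3880, 677, 0]) cube([220, 4930, 2900]);


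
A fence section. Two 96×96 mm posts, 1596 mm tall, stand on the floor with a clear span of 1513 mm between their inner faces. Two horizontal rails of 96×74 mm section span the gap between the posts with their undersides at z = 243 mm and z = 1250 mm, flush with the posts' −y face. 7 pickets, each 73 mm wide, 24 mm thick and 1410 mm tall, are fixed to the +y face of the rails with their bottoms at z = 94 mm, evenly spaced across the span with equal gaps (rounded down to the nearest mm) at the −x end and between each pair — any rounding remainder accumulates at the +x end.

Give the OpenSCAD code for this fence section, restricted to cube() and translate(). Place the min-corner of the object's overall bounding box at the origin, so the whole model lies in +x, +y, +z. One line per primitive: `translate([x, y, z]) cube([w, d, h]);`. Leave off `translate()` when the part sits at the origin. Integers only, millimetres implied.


cube([96, 96, 1596]);
translate([1609, 0, 0]) cube([96, 96, 1596]);
translate([96, 0, 243]) cube([1513, 96, 74]);
translate([96, 0, 1250]) cube([1513, 96, 74]);
translate([221, 96, 94]) cube([73, 24, 1410]);
translate([419, 96, 94]) cube([73, 24, 1410]);
translate([617, 96, 94]) cube([73, 24, 1410]);
translate([815, 96, 94]) cube([73, 24, 1410]);
translate([1013, 96, 94]) cube([73, 24, 1410]);
translate([1211, 96, 94]) cube([73, 24, 1410]);
translate([1409, 96, 94]) cube([73, 24, 1410]);


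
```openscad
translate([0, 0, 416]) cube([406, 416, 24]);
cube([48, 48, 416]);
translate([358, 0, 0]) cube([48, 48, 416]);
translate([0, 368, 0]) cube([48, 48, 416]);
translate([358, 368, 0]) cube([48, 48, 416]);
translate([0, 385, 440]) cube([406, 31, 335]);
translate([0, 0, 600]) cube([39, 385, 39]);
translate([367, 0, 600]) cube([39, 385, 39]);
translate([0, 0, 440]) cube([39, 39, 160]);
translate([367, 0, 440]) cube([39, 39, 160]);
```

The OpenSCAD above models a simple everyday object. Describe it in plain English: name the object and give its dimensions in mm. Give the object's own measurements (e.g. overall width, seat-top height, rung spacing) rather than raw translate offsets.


A chair. The seat is a 406×416×24 mm slab with its top at z = 440 mm, on four 48×48 mm corner legs (flush with the seat edges, standing on z = 0). A flat backrest 31 mm thick, 335 mm tall, spans the full seat width and rises from the seat top along its +y edge, rear face flush with the rear of the seat. Two armrests of 39×39 mm section run along each side from the seat's front edge to the front of the backrest, top faces 199 mm above the seat top and outer faces flush with the seat's x-edges; a 39×39 mm post under the front of each armrest stands on the seat at the front corner.
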